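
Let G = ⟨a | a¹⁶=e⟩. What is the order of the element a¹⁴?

Compute successive powers until reaching e:
  (a¹⁴)¹ = a¹⁴, (a¹⁴)² = a¹², (a¹⁴)³ = a¹⁰, (a¹⁴)⁴ = a⁸, (a¹⁴)⁵ = a⁶, (a¹⁴)⁶ = a⁴, (a¹⁴)⁷ = a², (a¹⁴)⁸ = e.
The smallest positive k with (a¹⁴)ᵏ = e is 8.

Answer: 8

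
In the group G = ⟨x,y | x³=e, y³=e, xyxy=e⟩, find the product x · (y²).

Compute x · (y²) by multiplying left to right and reducing via the relations at each step:
  x · y² = xy²

Answer: xy²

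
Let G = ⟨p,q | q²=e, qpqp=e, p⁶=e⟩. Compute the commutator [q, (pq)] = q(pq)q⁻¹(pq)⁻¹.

[q, (pq)] = q·(pq)·q⁻¹·(pq)⁻¹.
  q · (pq) = p⁵
  (p⁵) · q = p⁵q
  (p⁵q) · (pq) = p⁴

Answer: p⁴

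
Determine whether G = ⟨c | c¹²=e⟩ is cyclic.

|G| = 12. The element c has order 12 (its powers give 12 distinct elements), so ⟨c⟩ = G and G is cyclic.

Answer: Yes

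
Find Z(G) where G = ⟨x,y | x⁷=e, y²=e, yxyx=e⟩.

An element z ∈ Z(G) iff z commutes with every generator.
For example e is central: e·x = x = x·e; e·y = y = y·e.
Whereas x ∉ Z(G) since x·y = xy ≠ x⁶y = y·x.
Checking each of the 14 elements this way gives Z(G) = {e}, of order 1.

Answer: {e}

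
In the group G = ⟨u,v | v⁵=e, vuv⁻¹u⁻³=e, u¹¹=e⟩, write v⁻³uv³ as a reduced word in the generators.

Multiply left to right, reducing at each step:
  (v²) · u = u⁹v²
  (u⁹v²) · v³ = u⁹

Answer: u⁹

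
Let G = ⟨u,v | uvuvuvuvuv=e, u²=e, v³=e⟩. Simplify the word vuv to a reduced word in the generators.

Multiply left to right, reducing at each step:
  v · u = vu
  (vu) · v = vuv

Answer: vuv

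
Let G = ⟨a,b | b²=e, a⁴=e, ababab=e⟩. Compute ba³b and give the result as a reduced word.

Multiply left to right, reducing at each step:
  b · a³ = ba³
  (ba³) · b = aba

Answer: aba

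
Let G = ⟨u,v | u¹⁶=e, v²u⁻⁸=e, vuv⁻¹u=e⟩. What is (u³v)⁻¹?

The order of (u³v) is 4 (smallest k with (u³v)ᵏ = e), so (u³v)⁻¹ = (u³v)³ = u³v⁻¹.
Check: (u³v) · (u³v⁻¹) → (u³v) · u³ = v;   v · v⁻¹ = e, giving e as required.

Answer: u³v⁻¹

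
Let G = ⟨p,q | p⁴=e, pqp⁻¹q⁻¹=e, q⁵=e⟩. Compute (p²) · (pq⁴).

Compute (p²) · (pq⁴) by multiplying left to right and reducing via the relations at each step:
  (p²) · p = p³
  (p³) · q⁴ = p³q⁴

Answer: p³q⁴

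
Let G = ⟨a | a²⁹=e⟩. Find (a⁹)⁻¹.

The order of (a⁹) is 29 (smallest k with (a⁹)ᵏ = e), so (a⁹)⁻¹ = (a⁹)²⁸ = a²⁰.
Check: (a⁹) · (a²⁰) → (a⁹) · a²⁰ = e, giving e as required.

Answer: a²⁰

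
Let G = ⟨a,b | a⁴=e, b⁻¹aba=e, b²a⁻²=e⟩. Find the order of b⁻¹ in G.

Compute successive powers until reaching e:
  (b⁻¹)¹ = b⁻¹, (b⁻¹)² = a², (b⁻¹)³ = b, (b⁻¹)⁴ = e.
The smallest positive k with (b⁻¹)ᵏ = e is 4.

Answer: 4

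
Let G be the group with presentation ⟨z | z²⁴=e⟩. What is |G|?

G is generated by a single element, so G is cyclic. The relator gives z²⁴ = e and no smaller power is forced to be e, so the 24 powers {e, z, z², z³, z⁴, z⁵, z⁶, z⁷, z⁸, z⁹, z²², z²³, z²¹, z²⁰, z¹², z¹³, z¹¹, z¹⁰, z¹⁴, z¹⁵, z¹⁶, z¹⁷, z¹⁸, z¹⁹} are distinct. Hence |G| = 24.

Answer: 24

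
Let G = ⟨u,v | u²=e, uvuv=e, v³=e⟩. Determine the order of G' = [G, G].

G' = [G, G] is generated by all commutators. The generator-pair commutators are: [u, v] = v.
The subgroup they normally generate is {e, v, v²}, of order 3.
Check: |G/G'| = 6/3 = 2 is the order of the abelianisation.

Answer: 3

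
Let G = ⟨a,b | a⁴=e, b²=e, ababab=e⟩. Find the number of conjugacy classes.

The conjugacy classes (representative and size) are:
  [e] (size 1), [a³] (size 6), [a²ba²b] (size 3), [aba³] (size 6), [ba³] (size 8).
Class equation: 1 + 6 + 3 + 6 + 8 = 24 = |G|. So G has 5 conjugacy classes.

Answer: 5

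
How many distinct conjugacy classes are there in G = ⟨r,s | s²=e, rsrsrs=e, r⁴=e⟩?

The conjugacy classes (representative and size) are:
  [e] (size 1), [r³] (size 6), [r²sr²s] (size 3), [rsr³] (size 6), [sr³] (size 8).
Class equation: 1 + 6 + 3 + 6 + 8 = 24 = |G|. So G has 5 conjugacy classes.

Answer: 5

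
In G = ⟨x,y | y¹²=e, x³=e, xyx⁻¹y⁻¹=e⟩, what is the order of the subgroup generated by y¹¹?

|⟨y¹¹⟩| equals the order of y¹¹. Compute successive powers until reaching e:
  (y¹¹)¹ = y¹¹, (y¹¹)² = y¹⁰, (y¹¹)³ = y⁹, (y¹¹)⁴ = y⁸, (y¹¹)⁵ = y⁷, (y¹¹)⁶ = y⁶, (y¹¹)⁷ = y⁵, (y¹¹)⁸ = y⁴, (y¹¹)⁹ = y³, (y¹¹)¹⁰ = y², (y¹¹)¹¹ = y, (y¹¹)¹² = e.
The smallest positive k with (y¹¹)ᵏ = e is 12, so |⟨y¹¹⟩| = 12.

Answer: 12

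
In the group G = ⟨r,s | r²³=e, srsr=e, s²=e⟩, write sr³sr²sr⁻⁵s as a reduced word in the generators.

Multiply left to right, reducing at each step:
  s · r³ = r²⁰s
  (r²⁰s) · s = r²⁰
  (r²⁰) · r² = r²²
  (r²²) · s = r²²s
  (r²²s) · r⁻⁵ = r⁴s
  (r⁴s) · s = r⁴

Answer: r⁴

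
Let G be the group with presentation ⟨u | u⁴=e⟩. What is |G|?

G is generated by a single element, so G is cyclic. The relator gives u⁴ = e and no smaller power is forced to be e, so the 4 powers {e, u, u², u³} are distinct. Hence |G| = 4.

Answer: 4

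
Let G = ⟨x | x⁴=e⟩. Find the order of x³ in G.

Compute successive powers until reaching e:
  (x³)¹ = x³, (x³)² = x², (x³)³ = x, (x³)⁴ = e.
The smallest positive k with (x³)ᵏ = e is 4.

Answer: 4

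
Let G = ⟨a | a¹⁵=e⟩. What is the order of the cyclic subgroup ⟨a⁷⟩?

|⟨a⁷⟩| equals the order of a⁷. Compute successive powers until reaching e:
  (a⁷)¹ = a⁷, (a⁷)² = a¹⁴, (a⁷)³ = a⁶, (a⁷)⁴ = a¹³, (a⁷)⁵ = a⁵, (a⁷)⁶ = a¹², (a⁷)⁷ = a⁴, (a⁷)⁸ = a¹¹, (a⁷)⁹ = a³, (a⁷)¹⁰ = a¹⁰, (a⁷)¹¹ = a², (a⁷)¹² = a⁹, (a⁷)¹³ = a, (a⁷)¹⁴ = a⁸, (a⁷)¹⁵ = e.
The smallest positive k with (a⁷)ᵏ = e is 15, so |⟨a⁷⟩| = 15.

Answer: 15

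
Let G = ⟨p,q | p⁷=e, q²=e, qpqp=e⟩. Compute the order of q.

Compute successive powers until reaching e:
  q¹ = q, q² = e.
The smallest positive k with qᵏ = e is 2.

Answer: 2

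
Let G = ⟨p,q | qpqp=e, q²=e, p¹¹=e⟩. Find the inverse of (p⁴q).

The order of (p⁴q) is 2 (smallest k with (p⁴q)ᵏ = e), so (p⁴q)⁻¹ = (p⁴q)¹ = p⁴q.
Check: (p⁴q) · (p⁴q) → (p⁴q) · p⁴ = q;   q · q = e, giving e as required.

Answer: p⁴q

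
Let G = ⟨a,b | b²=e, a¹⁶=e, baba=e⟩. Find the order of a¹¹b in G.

Compute successive powers until reaching e:
  (a¹¹b)¹ = a¹¹b, (a¹¹b)² = e.
The smallest positive k with (a¹¹b)ᵏ = e is 2.

Answer: 2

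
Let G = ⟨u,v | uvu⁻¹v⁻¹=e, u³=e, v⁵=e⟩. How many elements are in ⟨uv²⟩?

|⟨uv²⟩| equals the order of uv². Compute successive powers until reaching e:
  (uv²)¹ = uv², (uv²)² = u²v⁴, (uv²)³ = v, (uv²)⁴ = uv³, (uv²)⁵ = u², (uv²)⁶ = v², (uv²)⁷ = uv⁴, (uv²)⁸ = u²v, (uv²)⁹ = v³, (uv²)¹⁰ = u, (uv²)¹¹ = u²v², (uv²)¹² = v⁴, (uv²)¹³ = uv, (uv²)¹⁴ = u²v³, (uv²)¹⁵ = e.
The smallest positive k with (uv²)ᵏ = e is 15, so |⟨uv²⟩| = 15.

Answer: 15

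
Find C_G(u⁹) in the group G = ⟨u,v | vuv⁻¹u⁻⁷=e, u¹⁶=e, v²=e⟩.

⟨u⁹⟩ ⊆ C_G(u⁹) since powers of u⁹ commute with u⁹; so |C_G(u⁹)| ≥ |⟨u⁹⟩| = 16.
By orbit–stabilizer, |C_G(u⁹)| = |G| / |conj. class of u⁹| = 32 / 2 = 16.
The 16 elements commuting with u⁹ are {e, u, u², u³, u⁴, u⁵, u⁶, u⁷, u⁸, u⁹, u¹⁰, u¹¹, u¹², u¹³, u¹⁴, u¹⁵}.

Answer: {e, u, u², u³, u⁴, u⁵, u⁶, u⁷, u⁸, u⁹, u¹⁰, u¹¹, u¹², u¹³, u¹⁴, u¹⁵}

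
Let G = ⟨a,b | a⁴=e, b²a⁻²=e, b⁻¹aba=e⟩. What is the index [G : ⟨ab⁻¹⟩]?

First find ord(ab⁻¹) by computing successive powers:
  (ab⁻¹)¹ = ab⁻¹, (ab⁻¹)² = a², (ab⁻¹)³ = ab, (ab⁻¹)⁴ = e.
So |⟨ab⁻¹⟩| = ord(ab⁻¹) = 4. With |G| = 8, by Lagrange [G : ⟨ab⁻¹⟩] = 8/4 = 2.

Answer: 2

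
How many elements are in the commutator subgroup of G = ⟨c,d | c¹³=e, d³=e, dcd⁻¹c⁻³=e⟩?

G' = [G, G] is generated by all commutators. The generator-pair commutators are: [c, d] = c¹¹.
The subgroup they normally generate is {e, c, c², c³, c⁴, c⁵, c⁶, c⁷, c⁸, c⁹, c¹⁰, c¹¹, c¹²}, of order 13.
Check: |G/G'| = 39/13 = 3 is the order of the abelianisation.

Answer: 13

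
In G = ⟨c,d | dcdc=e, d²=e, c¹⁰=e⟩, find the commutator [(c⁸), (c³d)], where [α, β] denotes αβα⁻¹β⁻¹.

[(c⁸), (c³d)] = (c⁸)·(c³d)·(c⁸)⁻¹·(c³d)⁻¹.
  (c⁸) · (c³d) = cd
  (cd) · (c²) = c⁹d
  (c⁹d) · (c³d) = c⁶

Answer: c⁶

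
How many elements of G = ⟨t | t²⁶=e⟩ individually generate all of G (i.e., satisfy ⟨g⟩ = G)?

G is cyclic of order 26. An element generates G iff its order is 26, and a cyclic group of order 26 has exactly φ(26) = 12 such elements.

Answer: 12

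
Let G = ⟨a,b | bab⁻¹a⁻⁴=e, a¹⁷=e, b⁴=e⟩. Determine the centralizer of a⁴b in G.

⟨a⁴b⟩ ⊆ C_G(a⁴b) since powers of a⁴b commute with a⁴b; so |C_G(a⁴b)| ≥ |⟨a⁴b⟩| = 4.
By orbit–stabilizer, |C_G(a⁴b)| = |G| / |conj. class of a⁴b| = 68 / 17 = 4.
The 4 elements commuting with a⁴b are {e, a⁴b, a³b², a¹⁶b³}.

Answer: {e, a⁴b, a³b², a¹⁶b³}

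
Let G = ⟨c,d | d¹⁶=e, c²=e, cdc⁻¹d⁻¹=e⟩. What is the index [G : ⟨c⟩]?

First find ord(c) by computing successive powers:
  c¹ = c, c² = e.
So |⟨c⟩| = ord(c) = 2. With |G| = 32, by Lagrange [G : ⟨c⟩] = 32/2 = 16.

Answer: 16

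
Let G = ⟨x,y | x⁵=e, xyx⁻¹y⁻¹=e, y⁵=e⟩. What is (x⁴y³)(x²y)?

Compute (x⁴y³) · (x²y) by multiplying left to right and reducing via the relations at each step:
  (x⁴y³) · x² = xy³
  (xy³) · y = xy⁴

Answer: xy⁴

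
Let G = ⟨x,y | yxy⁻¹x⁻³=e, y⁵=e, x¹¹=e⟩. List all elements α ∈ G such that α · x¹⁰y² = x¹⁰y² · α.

⟨x¹⁰y²⟩ ⊆ C_G(x¹⁰y²) since powers of x¹⁰y² commute with x¹⁰y²; so |C_G(x¹⁰y²)| ≥ |⟨x¹⁰y²⟩| = 5.
By orbit–stabilizer, |C_G(x¹⁰y²)| = |G| / |conj. class of x¹⁰y²| = 55 / 11 = 5.
The 5 elements commuting with x¹⁰y² are {e, xy⁴, x⁵y³, x⁸y, x¹⁰y²}.

Answer: {e, xy⁴, x⁵y³, x⁸y, x¹⁰y²}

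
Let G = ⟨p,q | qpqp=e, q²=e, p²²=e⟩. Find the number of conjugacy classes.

The conjugacy classes (representative and size) are:
  [e] (size 1), [p] (size 2), [p²] (size 2), [p¹⁹] (size 2), [p⁴] (size 2), [p⁵] (size 2), [p⁶] (size 2), [p⁷] (size 2), [p⁸] (size 2), [p¹³] (size 2), [p¹⁰] (size 2), [p¹¹] (size 1), [p⁶q] (size 11), [pq] (size 11).
Class equation: 1 + 2 + 2 + 2 + 2 + 2 + 2 + 2 + 2 + 2 + 2 + 1 + 11 + 11 = 44 = |G|. So G has 14 conjugacy classes.

Answer: 14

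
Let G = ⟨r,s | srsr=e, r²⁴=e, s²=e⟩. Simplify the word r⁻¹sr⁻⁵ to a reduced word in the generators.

Multiply left to right, reducing at each step:
  (r²³) · s = r²³s
  (r²³s) · r⁻⁵ = r⁴s

Answer: r⁴s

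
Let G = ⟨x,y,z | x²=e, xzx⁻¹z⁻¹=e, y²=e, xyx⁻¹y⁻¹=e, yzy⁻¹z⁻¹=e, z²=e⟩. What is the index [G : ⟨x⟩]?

First find ord(x) by computing successive powers:
  x¹ = x, x² = e.
So |⟨x⟩| = ord(x) = 2. With |G| = 8, by Lagrange [G : ⟨x⟩] = 8/2 = 4.

Answer: 4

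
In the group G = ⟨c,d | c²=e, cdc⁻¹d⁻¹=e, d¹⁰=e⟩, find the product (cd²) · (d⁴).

Compute (cd²) · (d⁴) by multiplying left to right and reducing via the relations at each step:
  (cd²) · d⁴ = cd⁶

Answer: cd⁶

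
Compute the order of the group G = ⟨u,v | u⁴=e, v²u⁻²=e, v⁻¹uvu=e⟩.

Enumerate words in the generators, reducing via the relations: the distinct elements are
  {e, u, v, uv, u², u³, v⁻¹, uv⁻¹}.
No further products give new elements, so |G| = 8.

Answer: 8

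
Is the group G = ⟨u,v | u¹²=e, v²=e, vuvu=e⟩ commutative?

u·v = uv but v·u = u¹¹v, so u·v ≠ v·u and G is not abelian.

Answer: No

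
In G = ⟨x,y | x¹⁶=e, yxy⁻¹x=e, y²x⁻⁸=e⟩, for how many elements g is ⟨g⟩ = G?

⟨g⟩ = G would require ord(g) = |G| = 32, but the maximum element order in G is 16 < 32. So G is not cyclic and no single element generates it: the count is 0.

Answer: 0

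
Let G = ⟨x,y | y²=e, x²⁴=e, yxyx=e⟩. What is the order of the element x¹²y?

Compute successive powers until reaching e:
  (x¹²y)¹ = x¹²y, (x¹²y)² = e.
The smallest positive k with (x¹²y)ᵏ = e is 2.

Answer: 2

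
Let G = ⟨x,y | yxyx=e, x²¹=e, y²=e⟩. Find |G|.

Enumerate words in the generators, reducing via the relations: the distinct elements are
  {e, x, y, xy, x², x³, x⁴, x⁵, x⁶, x⁷, x⁸, x⁹, x²y, x²⁰, x³y, x¹², x¹³, x¹¹, x¹⁰, x¹⁴, x¹⁵, x¹⁶, x¹⁷, x¹⁸, x¹⁹, x⁴y, x⁵y, x⁶y, x⁷y, x⁸y, x⁹y, x²⁰y, x¹²y, x¹³y, x¹¹y, x¹⁰y, x¹⁴y, x¹⁵y, x¹⁶y, x¹⁷y, x¹⁸y, x¹⁹y}.
No further products give new elements, so |G| = 42.

Answer: 42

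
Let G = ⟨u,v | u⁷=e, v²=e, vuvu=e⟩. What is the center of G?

An element z ∈ Z(G) iff z commutes with every generator.
For example e is central: e·u = u = u·e; e·v = v = v·e.
Whereas u ∉ Z(G) since u·v = uv ≠ u⁶v = v·u.
Checking each of the 14 elements this way gives Z(G) = {e}, of order 1.

Answer: {e}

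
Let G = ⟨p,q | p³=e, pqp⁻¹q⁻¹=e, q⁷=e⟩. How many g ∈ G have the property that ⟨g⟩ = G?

G is cyclic of order 21. An element generates G iff its order is 21, and a cyclic group of order 21 has exactly φ(21) = 12 such elements.

Answer: 12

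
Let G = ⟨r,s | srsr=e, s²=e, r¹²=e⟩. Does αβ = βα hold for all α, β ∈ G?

r·s = rs but s·r = r¹¹s, so r·s ≠ s·r and G is not abelian.

Answer: No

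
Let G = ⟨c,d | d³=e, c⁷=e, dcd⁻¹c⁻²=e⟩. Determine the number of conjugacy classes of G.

The conjugacy classes (representative and size) are:
  [e] (size 1), [c²] (size 3), [c⁵] (size 3), [d] (size 7), [d²] (size 7).
Class equation: 1 + 3 + 3 + 7 + 7 = 21 = |G|. So G has 5 conjugacy classes.

Answer: 5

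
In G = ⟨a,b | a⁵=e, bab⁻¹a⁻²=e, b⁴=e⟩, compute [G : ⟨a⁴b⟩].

First find ord(a⁴b) by computing successive powers:
  (a⁴b)¹ = a⁴b, (a⁴b)² = a²b², (a⁴b)³ = a³b³, (a⁴b)⁴ = e.
So |⟨a⁴b⟩| = ord(a⁴b) = 4. With |G| = 20, by Lagrange [G : ⟨a⁴b⟩] = 20/4 = 5.

Answer: 5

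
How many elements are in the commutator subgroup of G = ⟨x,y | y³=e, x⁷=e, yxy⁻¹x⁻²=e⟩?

G' = [G, G] is generated by all commutators. The generator-pair commutators are: [x, y] = x⁶.
The subgroup they normally generate is {e, x, x², x³, x⁴, x⁵, x⁶}, of order 7.
Check: |G/G'| = 21/7 = 3 is the order of the abelianisation.

Answer: 7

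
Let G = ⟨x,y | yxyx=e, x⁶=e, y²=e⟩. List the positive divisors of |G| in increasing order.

|G| = 12 = 2² · 3. By Lagrange's theorem the order of any subgroup divides 12; the divisors of 12 are 1, 2, 3, 4, 6, 12.

Answer: 1, 2, 3, 4, 6, 12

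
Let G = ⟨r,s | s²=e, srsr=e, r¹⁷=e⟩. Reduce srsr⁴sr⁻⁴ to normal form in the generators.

Multiply left to right, reducing at each step:
  s · r = r¹⁶s
  (r¹⁶s) · s = r¹⁶
  (r¹⁶) · r⁴ = r³
  (r³) · s = r³s
  (r³s) · r⁻⁴ = r⁷s

Answer: r⁷s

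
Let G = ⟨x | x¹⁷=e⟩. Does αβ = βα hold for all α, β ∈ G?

G has a single generator, so G is cyclic and hence abelian.

Answer: Yes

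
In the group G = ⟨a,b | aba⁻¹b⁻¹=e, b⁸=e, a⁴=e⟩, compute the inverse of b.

The order of b is 8 (smallest k with bᵏ = e), so b⁻¹ = b⁷ = b⁷.
Check: b · (b⁷) → b · b⁷ = e, giving e as required.

Answer: b⁷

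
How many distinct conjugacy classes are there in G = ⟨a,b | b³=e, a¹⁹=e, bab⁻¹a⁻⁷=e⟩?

The conjugacy classes (representative and size) are:
  [e] (size 1), [a¹¹] (size 3), [a¹⁴] (size 3), [a⁶] (size 3), [a¹⁷] (size 3), [a¹²] (size 3), [a¹⁰] (size 3), [a²b] (size 19), [a¹⁸b²] (size 19).
Class equation: 1 + 3 + 3 + 3 + 3 + 3 + 3 + 19 + 19 = 57 = |G|. So G has 9 conjugacy classes.

Answer: 9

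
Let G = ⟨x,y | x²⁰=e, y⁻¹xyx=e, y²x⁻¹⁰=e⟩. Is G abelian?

x·y = xy but y·x = x⁹y⁻¹, so x·y ≠ y·x and G is not abelian.

Answer: No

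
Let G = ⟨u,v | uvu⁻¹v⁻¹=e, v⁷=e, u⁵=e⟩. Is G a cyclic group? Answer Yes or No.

|G| = 35. The element uv has order 35 (its powers give 35 distinct elements), so ⟨uv⟩ = G and G is cyclic.

Answer: Yes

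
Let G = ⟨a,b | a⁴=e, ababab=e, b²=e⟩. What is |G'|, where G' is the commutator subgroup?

G' = [G, G] is generated by all commutators. The generator-pair commutators are: [a, b] = a²ba.
The subgroup they normally generate is {e, a², ab, ba³, a²ba, a³b, a²ba³, ba, aba², ba²b, a²ba²b, a³ba²}, of order 12.
Check: |G/G'| = 24/12 = 2 is the order of the abelianisation.

Answer: 12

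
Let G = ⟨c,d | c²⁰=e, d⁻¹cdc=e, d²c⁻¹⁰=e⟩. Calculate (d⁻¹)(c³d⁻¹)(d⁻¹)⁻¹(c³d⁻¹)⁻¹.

[(d⁻¹), (c³d⁻¹)] = (d⁻¹)·(c³d⁻¹)·(d⁻¹)⁻¹·(c³d⁻¹)⁻¹.
  (d⁻¹) · (c³d⁻¹) = c⁷
  (c⁷) · d = c⁷d
  (c⁷d) · (c³d) = c¹⁴

Answer: c¹⁴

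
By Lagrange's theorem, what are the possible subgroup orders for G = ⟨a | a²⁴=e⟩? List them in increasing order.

|G| = 24 = 2³ · 3. By Lagrange's theorem the order of any subgroup divides 24; the divisors of 24 are 1, 2, 3, 4, 6, 8, 12, 24.

Answer: 1, 2, 3, 4, 6, 8, 12, 24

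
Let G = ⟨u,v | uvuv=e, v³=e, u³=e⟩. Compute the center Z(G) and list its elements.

An element z ∈ Z(G) iff z commutes with every generator.
For example e is central: e·u = u = u·e; e·v = v = v·e.
Whereas u ∉ Z(G) since u·v = uv ≠ u²v² = v·u.
Checking each of the 12 elements this way gives Z(G) = {e}, of order 1.

Answer: {e}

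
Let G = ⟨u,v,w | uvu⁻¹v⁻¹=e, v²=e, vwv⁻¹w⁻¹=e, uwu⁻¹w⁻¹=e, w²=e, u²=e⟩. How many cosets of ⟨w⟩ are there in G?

First find ord(w) by computing successive powers:
  w¹ = w, w² = e.
So |⟨w⟩| = ord(w) = 2. With |G| = 8, by Lagrange [G : ⟨w⟩] = 8/2 = 4.

Answer: 4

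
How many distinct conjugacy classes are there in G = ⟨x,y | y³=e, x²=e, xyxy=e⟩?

The conjugacy classes (representative and size) are:
  [e] (size 1), [xy²] (size 3), [y²] (size 2).
Class equation: 1 + 3 + 2 = 6 = |G|. So G has 3 conjugacy classes.

Answer: 3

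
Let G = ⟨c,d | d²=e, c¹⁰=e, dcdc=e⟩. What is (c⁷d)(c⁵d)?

Compute (c⁷d) · (c⁵d) by multiplying left to right and reducing via the relations at each step:
  (c⁷d) · c⁵ = c²d
  (c²d) · d = c²

Answer: c²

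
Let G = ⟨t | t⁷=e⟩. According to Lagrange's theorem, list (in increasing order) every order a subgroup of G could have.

|G| = 7 = 7. By Lagrange's theorem the order of any subgroup divides 7; the divisors of 7 are 1, 7.

Answer: 1, 7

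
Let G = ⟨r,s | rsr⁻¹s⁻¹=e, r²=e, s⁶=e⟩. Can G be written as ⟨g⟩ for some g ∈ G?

|G| = 12, but the maximum element order in G is 6 < 12. No single element generates all of G, so G is not cyclic.

Answer: No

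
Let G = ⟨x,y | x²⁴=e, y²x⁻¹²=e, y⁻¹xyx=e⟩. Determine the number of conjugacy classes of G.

The conjugacy classes (representative and size) are:
  [e] (size 1), [x] (size 2), [x²] (size 2), [x³] (size 2), [x⁴] (size 2), [x⁵] (size 2), [x¹⁸] (size 2), [x⁷] (size 2), [x¹⁶] (size 2), [x¹⁵] (size 2), [x¹⁴] (size 2), [x¹³] (size 2), [x¹²] (size 1), [x⁶y] (size 12), [x⁵y⁻¹] (size 12).
Class equation: 1 + 2 + 2 + 2 + 2 + 2 + 2 + 2 + 2 + 2 + 2 + 2 + 1 + 12 + 12 = 48 = |G|. So G has 15 conjugacy classes.

Answer: 15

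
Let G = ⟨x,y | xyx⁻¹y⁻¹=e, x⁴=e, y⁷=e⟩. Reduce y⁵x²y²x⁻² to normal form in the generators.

Multiply left to right, reducing at each step:
  (y⁵) · x² = x²y⁵
  (x²y⁵) · y² = x²
  (x²) · x⁻² = e

Answer: e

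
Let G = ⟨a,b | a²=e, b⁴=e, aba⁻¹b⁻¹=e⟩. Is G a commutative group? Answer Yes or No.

Each pair of generators commutes: a·b = ab = b·a. Since the generators pairwise commute, every element of G commutes with every other, so G is abelian.

Answer: Yes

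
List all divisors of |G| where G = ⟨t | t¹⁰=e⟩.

|G| = 10 = 2 · 5. By Lagrange's theorem the order of any subgroup divides 10; the divisors of 10 are 1, 2, 5, 10.

Answer: 1, 2, 5, 10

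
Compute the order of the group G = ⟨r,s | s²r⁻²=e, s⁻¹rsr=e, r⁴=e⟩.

Enumerate words in the generators, reducing via the relations: the distinct elements are
  {e, r, s, rs, r², r³, s⁻¹, rs⁻¹}.
No further products give new elements, so |G| = 8.

Answer: 8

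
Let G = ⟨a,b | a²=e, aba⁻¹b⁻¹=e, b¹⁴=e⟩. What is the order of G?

Enumerate words in the generators, reducing via the relations: the distinct elements are
  {a, b, e, ab, b², b³, b⁴, b⁵, b⁶, b⁷, b⁸, b⁹, ab², ab³, ab⁴, ab⁵, ab⁶, ab⁷, ab⁸, ab⁹, b¹², b¹³, b¹¹, b¹⁰, ab¹², ab¹³, ab¹¹, ab¹⁰}.
No further products give new elements, so |G| = 28.

Answer: 28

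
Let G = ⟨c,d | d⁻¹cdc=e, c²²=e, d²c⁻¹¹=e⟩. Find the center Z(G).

An element z ∈ Z(G) iff z commutes with every generator.
For example c¹¹ is central: (c¹¹)·c = c¹² = c·(c¹¹); (c¹¹)·d = d⁻¹ = d·(c¹¹).
Whereas c ∉ Z(G) since c·d = cd ≠ c¹⁰d⁻¹ = d·c.
Checking each of the 44 elements this way gives Z(G) = {e, c¹¹}, of order 2.

Answer: {e, c¹¹}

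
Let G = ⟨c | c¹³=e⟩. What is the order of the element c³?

Compute successive powers until reaching e:
  (c³)¹ = c³, (c³)² = c⁶, (c³)³ = c⁹, (c³)⁴ = c¹², (c³)⁵ = c², (c³)⁶ = c⁵, (c³)⁷ = c⁸, (c³)⁸ = c¹¹, (c³)⁹ = c, (c³)¹⁰ = c⁴, (c³)¹¹ = c⁷, (c³)¹² = c¹⁰, (c³)¹³ = e.
The smallest positive k with (c³)ᵏ = e is 13.

Answer: 13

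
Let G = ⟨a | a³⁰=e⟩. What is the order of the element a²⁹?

Compute successive powers until reaching e:
  (a²⁹)¹ = a²⁹, (a²⁹)² = a²⁸, (a²⁹)³ = a²⁷, (a²⁹)⁴ = a²⁶, (a²⁹)⁵ = a²⁵, (a²⁹)⁶ = a²⁴, (a²⁹)⁷ = a²³, (a²⁹)⁸ = a²², (a²⁹)⁹ = a²¹, (a²⁹)¹⁰ = a²⁰, (a²⁹)¹¹ = a¹⁹, (a²⁹)¹² = a¹⁸, (a²⁹)¹³ = a¹⁷, (a²⁹)¹⁴ = a¹⁶, (a²⁹)¹⁵ = a¹⁵, (a²⁹)¹⁶ = a¹⁴, (a²⁹)¹⁷ = a¹³, (a²⁹)¹⁸ = a¹², (a²⁹)¹⁹ = a¹¹, (a²⁹)²⁰ = a¹⁰, (a²⁹)²¹ = a⁹, (a²⁹)²² = a⁸, (a²⁹)²³ = a⁷, (a²⁹)²⁴ = a⁶, (a²⁹)²⁵ = a⁵, (a²⁹)²⁶ = a⁴, (a²⁹)²⁷ = a³, (a²⁹)²⁸ = a², (a²⁹)²⁹ = a, (a²⁹)³⁰ = e.
The smallest positive k with (a²⁹)ᵏ = e is 30.

Answer: 30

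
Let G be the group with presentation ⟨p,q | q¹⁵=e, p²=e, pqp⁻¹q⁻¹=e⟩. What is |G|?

Enumerate words in the generators, reducing via the relations: the distinct elements are
  {e, p, q, pq, q², q³, q⁴, q⁵, q⁶, q⁷, q⁸, q⁹, pq², pq³, pq⁴, pq⁵, pq⁶, pq⁷, pq⁸, pq⁹, q¹², q¹³, q¹¹, q¹⁰, q¹⁴, pq¹², pq¹³, pq¹¹, pq¹⁰, pq¹⁴}.
No further products give new elements, so |G| = 30.

Answer: 30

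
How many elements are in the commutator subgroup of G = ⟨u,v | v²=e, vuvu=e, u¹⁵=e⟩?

G' = [G, G] is generated by all commutators. The generator-pair commutators are: [u, v] = u².
The subgroup they normally generate is {e, u, u², u³, u⁴, u⁵, u⁶, u⁷, u⁸, u⁹, u¹⁰, u¹¹, u¹², u¹³, u¹⁴}, of order 15.
Check: |G/G'| = 30/15 = 2 is the order of the abelianisation.

Answer: 15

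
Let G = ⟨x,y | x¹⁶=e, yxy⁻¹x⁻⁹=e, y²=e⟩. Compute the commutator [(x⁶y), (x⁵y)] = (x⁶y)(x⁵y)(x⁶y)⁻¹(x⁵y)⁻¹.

[(x⁶y), (x⁵y)] = (x⁶y)·(x⁵y)·(x⁶y)⁻¹·(x⁵y)⁻¹.
  (x⁶y) · (x⁵y) = x³
  (x³) · (x¹⁰y) = x¹³y
  (x¹³y) · (x³y) = x⁸

Answer: x⁸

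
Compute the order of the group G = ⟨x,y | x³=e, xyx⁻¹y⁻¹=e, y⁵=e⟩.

Enumerate words in the generators, reducing via the relations: the distinct elements are
  {e, x, y, xy, x², y², y³, y⁴, xy², xy³, xy⁴, x²y, x²y², x²y³, x²y⁴}.
No further products give new elements, so |G| = 15.

Answer: 15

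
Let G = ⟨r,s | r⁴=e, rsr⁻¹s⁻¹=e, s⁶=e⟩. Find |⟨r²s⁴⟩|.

|⟨r²s⁴⟩| equals the order of r²s⁴. Compute successive powers until reaching e:
  (r²s⁴)¹ = r²s⁴, (r²s⁴)² = s², (r²s⁴)³ = r², (r²s⁴)⁴ = s⁴, (r²s⁴)⁵ = r²s², (r²s⁴)⁶ = e.
The smallest positive k with (r²s⁴)ᵏ = e is 6, so |⟨r²s⁴⟩| = 6.

Answer: 6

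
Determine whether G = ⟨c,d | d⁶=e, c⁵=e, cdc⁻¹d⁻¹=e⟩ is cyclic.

|G| = 30. The element cd has order 30 (its powers give 30 distinct elements), so ⟨cd⟩ = G and G is cyclic.

Answer: Yes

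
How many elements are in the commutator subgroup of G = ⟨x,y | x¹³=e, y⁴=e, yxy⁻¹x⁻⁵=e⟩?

G' = [G, G] is generated by all commutators. The generator-pair commutators are: [x, y] = x⁹.
The subgroup they normally generate is {e, x, x², x³, x⁴, x⁵, x⁶, x⁷, x⁸, x⁹, x¹⁰, x¹¹, x¹²}, of order 13.
Check: |G/G'| = 52/13 = 4 is the order of the abelianisation.

Answer: 13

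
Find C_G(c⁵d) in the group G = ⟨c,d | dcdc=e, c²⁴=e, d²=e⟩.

⟨c⁵d⟩ ⊆ C_G(c⁵d) since powers of c⁵d commute with c⁵d; so |C_G(c⁵d)| ≥ |⟨c⁵d⟩| = 2.
By orbit–stabilizer, |C_G(c⁵d)| = |G| / |conj. class of c⁵d| = 48 / 12 = 4.
The 4 elements commuting with c⁵d are {e, c¹², c⁵d, c¹⁷d}.

Answer: {e, c¹², c⁵d, c¹⁷d}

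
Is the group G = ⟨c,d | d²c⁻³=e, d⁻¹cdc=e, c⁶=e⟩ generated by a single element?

Every cyclic group is abelian. But c·d = cd while d·c = c²d⁻¹, so c·d ≠ d·c and G is not abelian. Hence G is not cyclic.

Answer: No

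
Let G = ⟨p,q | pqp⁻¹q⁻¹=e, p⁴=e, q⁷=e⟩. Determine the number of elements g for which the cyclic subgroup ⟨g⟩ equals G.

G is cyclic of order 28. An element generates G iff its order is 28, and a cyclic group of order 28 has exactly φ(28) = 12 such elements.

Answer: 12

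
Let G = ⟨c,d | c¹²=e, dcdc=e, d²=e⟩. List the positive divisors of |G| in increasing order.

|G| = 24 = 2³ · 3. By Lagrange's theorem the order of any subgroup divides 24; the divisors of 24 are 1, 2, 3, 4, 6, 8, 12, 24.

Answer: 1, 2, 3, 4, 6, 8, 12, 24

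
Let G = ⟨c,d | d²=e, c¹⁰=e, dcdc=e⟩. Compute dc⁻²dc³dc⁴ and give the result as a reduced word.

Multiply left to right, reducing at each step:
  d · c⁻² = c²d
  (c²d) · d = c²
  (c²) · c³ = c⁵
  (c⁵) · d = c⁵d
  (c⁵d) · c⁴ = cd

Answer: cd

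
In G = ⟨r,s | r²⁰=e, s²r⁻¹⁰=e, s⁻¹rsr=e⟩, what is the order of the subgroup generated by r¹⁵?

|⟨r¹⁵⟩| equals the order of r¹⁵. Compute successive powers until reaching e:
  (r¹⁵)¹ = r¹⁵, (r¹⁵)² = r¹⁰, (r¹⁵)³ = r⁵, (r¹⁵)⁴ = e.
The smallest positive k with (r¹⁵)ᵏ = e is 4, so |⟨r¹⁵⟩| = 4.

Answer: 4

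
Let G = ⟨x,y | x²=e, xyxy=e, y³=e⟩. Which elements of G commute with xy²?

⟨xy²⟩ ⊆ C_G(xy²) since powers of xy² commute with xy²; so |C_G(xy²)| ≥ |⟨xy²⟩| = 2.
By orbit–stabilizer, |C_G(xy²)| = |G| / |conj. class of xy²| = 6 / 3 = 2.
The 2 elements commuting with xy² are {e, xy²}.

Answer: {e, xy²}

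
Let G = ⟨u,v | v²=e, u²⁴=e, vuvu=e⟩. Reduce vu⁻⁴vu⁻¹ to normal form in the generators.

Multiply left to right, reducing at each step:
  v · u⁻⁴ = u⁴v
  (u⁴v) · v = u⁴
  (u⁴) · u⁻¹ = u³

Answer: u³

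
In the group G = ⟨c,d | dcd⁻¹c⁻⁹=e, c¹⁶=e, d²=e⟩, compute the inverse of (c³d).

The order of (c³d) is 16 (smallest k with (c³d)ᵏ = e), so (c³d)⁻¹ = (c³d)¹⁵ = c⁵d.
Check: (c³d) · (c⁵d) → (c³d) · c⁵ = d;   d · d = e, giving e as required.

Answer: c⁵d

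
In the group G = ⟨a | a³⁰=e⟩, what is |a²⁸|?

Compute successive powers until reaching e:
  (a²⁸)¹ = a²⁸, (a²⁸)² = a²⁶, (a²⁸)³ = a²⁴, (a²⁸)⁴ = a²², (a²⁸)⁵ = a²⁰, (a²⁸)⁶ = a¹⁸, (a²⁸)⁷ = a¹⁶, (a²⁸)⁸ = a¹⁴, (a²⁸)⁹ = a¹², (a²⁸)¹⁰ = a¹⁰, (a²⁸)¹¹ = a⁸, (a²⁸)¹² = a⁶, (a²⁸)¹³ = a⁴, (a²⁸)¹⁴ = a², (a²⁸)¹⁵ = e.
The smallest positive k with (a²⁸)ᵏ = e is 15.

Answer: 15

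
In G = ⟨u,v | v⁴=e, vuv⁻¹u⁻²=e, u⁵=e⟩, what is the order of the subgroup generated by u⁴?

|⟨u⁴⟩| equals the order of u⁴. Compute successive powers until reaching e:
  (u⁴)¹ = u⁴, (u⁴)² = u³, (u⁴)³ = u², (u⁴)⁴ = u, (u⁴)⁵ = e.
The smallest positive k with (u⁴)ᵏ = e is 5, so |⟨u⁴⟩| = 5.

Answer: 5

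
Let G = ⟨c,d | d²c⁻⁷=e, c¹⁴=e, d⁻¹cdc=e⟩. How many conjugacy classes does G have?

The conjugacy classes (representative and size) are:
  [e] (size 1), [c¹³] (size 2), [c¹²] (size 2), [c¹¹] (size 2), [c⁴] (size 2), [c⁵] (size 2), [c⁸] (size 2), [c⁷] (size 1), [c⁵d⁻¹] (size 7), [c⁵d] (size 7).
Class equation: 1 + 2 + 2 + 2 + 2 + 2 + 2 + 1 + 7 + 7 = 28 = |G|. So G has 10 conjugacy classes.

Answer: 10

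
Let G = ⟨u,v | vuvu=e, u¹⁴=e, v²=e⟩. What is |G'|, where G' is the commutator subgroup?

G' = [G, G] is generated by all commutators. The generator-pair commutators are: [u, v] = u².
The subgroup they normally generate is {e, u², u⁴, u⁶, u⁸, u¹⁰, u¹²}, of order 7.
Check: |G/G'| = 28/7 = 4 is the order of the abelianisation.

Answer: 7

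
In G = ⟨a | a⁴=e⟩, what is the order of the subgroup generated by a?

|⟨a⟩| equals the order of a. Compute successive powers until reaching e:
  a¹ = a, a² = a², a³ = a³, a⁴ = e.
The smallest positive k with aᵏ = e is 4, so |⟨a⟩| = 4.

Answer: 4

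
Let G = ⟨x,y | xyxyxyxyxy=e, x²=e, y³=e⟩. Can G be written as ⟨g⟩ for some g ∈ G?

Every cyclic group is abelian. But x·y = xy while y·x = yx, so x·y ≠ y·x and G is not abelian. Hence G is not cyclic.

Answer: No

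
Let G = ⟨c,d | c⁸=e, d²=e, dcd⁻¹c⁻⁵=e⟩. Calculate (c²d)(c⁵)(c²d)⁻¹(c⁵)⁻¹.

[(c²d), (c⁵)] = (c²d)·(c⁵)·(c²d)⁻¹·(c⁵)⁻¹.
  (c²d) · (c⁵) = c³d
  (c³d) · (c⁶d) = c
  c · (c³) = c⁴

Answer: c⁴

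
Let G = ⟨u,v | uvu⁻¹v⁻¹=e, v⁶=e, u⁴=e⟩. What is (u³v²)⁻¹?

The order of (u³v²) is 12 (smallest k with (u³v²)ᵏ = e), so (u³v²)⁻¹ = (u³v²)¹¹ = uv⁴.
Check: (u³v²) · (uv⁴) → (u³v²) · u = v²;   (v²) · v⁴ = e, giving e as required.

Answer: uv⁴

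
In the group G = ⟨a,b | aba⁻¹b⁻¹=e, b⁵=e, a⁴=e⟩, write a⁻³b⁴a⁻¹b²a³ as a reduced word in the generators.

Multiply left to right, reducing at each step:
  a · b⁴ = ab⁴
  (ab⁴) · a⁻¹ = b⁴
  (b⁴) · b² = b
  b · a³ = a³b

Answer: a³b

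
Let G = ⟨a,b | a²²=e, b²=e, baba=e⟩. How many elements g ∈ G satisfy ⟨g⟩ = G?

⟨g⟩ = G would require ord(g) = |G| = 44, but the maximum element order in G is 22 < 44. So G is not cyclic and no single element generates it: the count is 0.

Answer: 0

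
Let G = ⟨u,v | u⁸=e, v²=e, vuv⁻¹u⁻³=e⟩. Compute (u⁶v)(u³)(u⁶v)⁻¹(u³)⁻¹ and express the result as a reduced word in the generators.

[(u⁶v), (u³)] = (u⁶v)·(u³)·(u⁶v)⁻¹·(u³)⁻¹.
  (u⁶v) · (u³) = u⁷v
  (u⁷v) · (u⁶v) = u
  u · (u⁵) = u⁶

Answer: u⁶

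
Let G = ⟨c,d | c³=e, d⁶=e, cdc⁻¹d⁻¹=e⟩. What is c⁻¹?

The order of c is 3 (smallest k with cᵏ = e), so c⁻¹ = c² = c².
Check: c · (c²) → c · c² = e, giving e as required.

Answer: c²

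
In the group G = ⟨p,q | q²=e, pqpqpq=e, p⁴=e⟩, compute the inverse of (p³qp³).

The order of (p³qp³) is 4 (smallest k with (p³qp³)ᵏ = e), so (p³qp³)⁻¹ = (p³qp³)³ = pqp.
Check: (p³qp³) · (pqp) → (p³qp³) · p = p³q;   (p³q) · q = p³;   (p³) · p = e, giving e as required.

Answer: pqp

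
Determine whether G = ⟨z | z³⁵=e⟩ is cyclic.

|G| = 35. The element z has order 35 (its powers give 35 distinct elements), so ⟨z⟩ = G and G is cyclic.

Answer: Yes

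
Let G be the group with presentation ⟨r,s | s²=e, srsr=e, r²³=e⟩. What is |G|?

Enumerate words in the generators, reducing via the relations: the distinct elements are
  {e, r, s, rs, r², r³, r⁴, r⁵, r⁶, r⁷, r⁸, r⁹, r²s, r²², r²¹, r²⁰, r³s, r¹², r¹³, r¹¹, r¹⁰, r¹⁴, r¹⁵, r¹⁶, r¹⁷, r¹⁸, r¹⁹, r⁴s, r⁵s, r⁶s, r⁷s, r⁸s, r⁹s, r²²s, r²¹s, r²⁰s, r¹²s, r¹³s, r¹¹s, r¹⁰s, r¹⁴s, r¹⁵s, r¹⁶s, r¹⁷s, r¹⁸s, r¹⁹s}.
No further products give new elements, so |G| = 46.

Answer: 46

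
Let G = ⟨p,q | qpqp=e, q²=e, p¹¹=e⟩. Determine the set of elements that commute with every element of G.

An element z ∈ Z(G) iff z commutes with every generator.
For example e is central: e·p = p = p·e; e·q = q = q·e.
Whereas p ∉ Z(G) since p·q = pq ≠ p¹⁰q = q·p.
Checking each of the 22 elements this way gives Z(G) = {e}, of order 1.

Answer: {e}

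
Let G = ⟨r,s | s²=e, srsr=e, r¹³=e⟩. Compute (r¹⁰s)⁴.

Compute successive powers of (r¹⁰s), reducing at each step:
  (r¹⁰s)²: (r¹⁰s) · r¹⁰ = s;   s · s = e
  (r¹⁰s)³: e · r¹⁰ = r¹⁰;   (r¹⁰) · s = r¹⁰s
  (r¹⁰s)⁴: (r¹⁰s) · r¹⁰ = s;   s · s = e

Answer: e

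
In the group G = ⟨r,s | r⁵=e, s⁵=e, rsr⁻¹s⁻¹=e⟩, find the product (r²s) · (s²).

Compute (r²s) · (s²) by multiplying left to right and reducing via the relations at each step:
  (r²s) · s² = r²s³

Answer: r²s³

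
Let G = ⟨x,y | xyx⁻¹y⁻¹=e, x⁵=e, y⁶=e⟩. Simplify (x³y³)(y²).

Compute (x³y³) · (y²) by multiplying left to right and reducing via the relations at each step:
  (x³y³) · y² = x³y⁵

Answer: x³y⁵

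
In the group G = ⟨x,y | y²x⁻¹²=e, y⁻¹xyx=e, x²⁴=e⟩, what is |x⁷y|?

Compute successive powers until reaching e:
  (x⁷y)¹ = x⁷y, (x⁷y)² = x¹², (x⁷y)³ = x⁷y⁻¹, (x⁷y)⁴ = e.
The smallest positive k with (x⁷y)ᵏ = e is 4.

Answer: 4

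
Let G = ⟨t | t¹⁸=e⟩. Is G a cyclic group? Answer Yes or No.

|G| = 18. The element t has order 18 (its powers give 18 distinct elements), so ⟨t⟩ = G and G is cyclic.

Answer: Yes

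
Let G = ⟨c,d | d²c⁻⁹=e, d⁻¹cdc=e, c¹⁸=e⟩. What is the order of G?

Enumerate words in the generators, reducing via the relations: the distinct elements are
  {c, d, e, cd, c², c³, c⁴, c⁵, c⁶, c⁷, c⁸, c⁹, c²d, c³d, c¹², c¹³, c¹¹, c¹⁰, c¹⁴, c¹⁵, c¹⁶, c¹⁷, c⁴d, c⁵d, c⁶d, c⁷d, c⁸d, d⁻¹, cd⁻¹, c²d⁻¹, c³d⁻¹, c⁴d⁻¹, c⁵d⁻¹, c⁶d⁻¹, c⁷d⁻¹, c⁸d⁻¹}.
No further products give new elements, so |G| = 36.

Answer: 36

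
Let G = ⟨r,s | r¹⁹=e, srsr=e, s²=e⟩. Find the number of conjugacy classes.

The conjugacy classes (representative and size) are:
  [e] (size 1), [r¹⁸] (size 2), [r²] (size 2), [r¹⁶] (size 2), [r⁴] (size 2), [r¹⁴] (size 2), [r¹³] (size 2), [r¹²] (size 2), [r⁸] (size 2), [r⁹] (size 2), [s] (size 19).
Class equation: 1 + 2 + 2 + 2 + 2 + 2 + 2 + 2 + 2 + 2 + 19 = 38 = |G|. So G has 11 conjugacy classes.

Answer: 11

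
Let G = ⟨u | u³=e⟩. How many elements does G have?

G is generated by a single element, so G is cyclic. The relator gives u³ = e and no smaller power is forced to be e, so the 3 powers {e, u, u²} are distinct. Hence |G| = 3.

Answer: 3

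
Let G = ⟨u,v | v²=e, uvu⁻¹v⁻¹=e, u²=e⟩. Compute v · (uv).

Compute v · (uv) by multiplying left to right and reducing via the relations at each step:
  v · u = uv
  (uv) · v = u

Answer: u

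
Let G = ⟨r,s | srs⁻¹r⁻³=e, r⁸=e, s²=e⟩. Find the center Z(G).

An element z ∈ Z(G) iff z commutes with every generator.
For example r⁴ is central: (r⁴)·r = r⁵ = r·(r⁴); (r⁴)·s = r⁴s = s·(r⁴).
Whereas r ∉ Z(G) since r·s = rs ≠ r³s = s·r.
Checking each of the 16 elements this way gives Z(G) = {e, r⁴}, of order 2.

Answer: {e, r⁴}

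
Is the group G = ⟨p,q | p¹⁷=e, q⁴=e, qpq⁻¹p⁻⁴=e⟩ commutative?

p·q = pq but q·p = p⁴q, so p·q ≠ q·p and G is not abelian.

Answer: No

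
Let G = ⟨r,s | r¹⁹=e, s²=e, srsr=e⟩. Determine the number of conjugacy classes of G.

The conjugacy classes (representative and size) are:
  [e] (size 1), [r¹⁸] (size 2), [r²] (size 2), [r¹⁶] (size 2), [r⁴] (size 2), [r¹⁴] (size 2), [r¹³] (size 2), [r¹²] (size 2), [r⁸] (size 2), [r⁹] (size 2), [s] (size 19).
Class equation: 1 + 2 + 2 + 2 + 2 + 2 + 2 + 2 + 2 + 2 + 19 = 38 = |G|. So G has 11 conjugacy classes.

Answer: 11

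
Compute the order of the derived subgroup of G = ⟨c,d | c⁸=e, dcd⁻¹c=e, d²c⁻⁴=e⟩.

G' = [G, G] is generated by all commutators. The generator-pair commutators are: [c, d] = c².
The subgroup they normally generate is {e, c², c⁴, c⁶}, of order 4.
Check: |G/G'| = 16/4 = 4 is the order of the abelianisation.

Answer: 4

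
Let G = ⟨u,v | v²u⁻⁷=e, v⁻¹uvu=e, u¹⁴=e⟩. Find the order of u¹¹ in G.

Compute successive powers until reaching e:
  (u¹¹)¹ = u¹¹, (u¹¹)² = u⁸, (u¹¹)³ = u⁵, (u¹¹)⁴ = u², (u¹¹)⁵ = u¹³, (u¹¹)⁶ = u¹⁰, (u¹¹)⁷ = u⁷, (u¹¹)⁸ = u⁴, (u¹¹)⁹ = u, (u¹¹)¹⁰ = u¹², (u¹¹)¹¹ = u⁹, (u¹¹)¹² = u⁶, (u¹¹)¹³ = u³, (u¹¹)¹⁴ = e.
The smallest positive k with (u¹¹)ᵏ = e is 14.

Answer: 14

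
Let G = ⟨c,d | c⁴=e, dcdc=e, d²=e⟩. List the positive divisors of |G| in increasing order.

|G| = 8 = 2³. By Lagrange's theorem the order of any subgroup divides 8; the divisors of 8 are 1, 2, 4, 8.

Answer: 1, 2, 4, 8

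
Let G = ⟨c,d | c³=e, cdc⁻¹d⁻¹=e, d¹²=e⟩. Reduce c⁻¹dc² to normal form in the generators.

Multiply left to right, reducing at each step:
  (c²) · d = c²d
  (c²d) · c² = cd

Answer: cd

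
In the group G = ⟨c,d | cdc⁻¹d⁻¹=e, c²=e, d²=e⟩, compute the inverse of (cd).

The order of (cd) is 2 (smallest k with (cd)ᵏ = e), so (cd)⁻¹ = (cd)¹ = cd.
Check: (cd) · (cd) → (cd) · c = d;   d · d = e, giving e as required.

Answer: cd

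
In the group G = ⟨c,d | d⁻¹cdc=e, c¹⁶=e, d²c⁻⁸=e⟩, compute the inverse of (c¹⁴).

The order of (c¹⁴) is 8 (smallest k with (c¹⁴)ᵏ = e), so (c¹⁴)⁻¹ = (c¹⁴)⁷ = c².
Check: (c¹⁴) · (c²) → (c¹⁴) · c² = e, giving e as required.

Answer: c²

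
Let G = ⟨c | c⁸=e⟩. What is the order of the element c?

Compute successive powers until reaching e:
  c¹ = c, c² = c², c³ = c³, c⁴ = c⁴, c⁵ = c⁵, c⁶ = c⁶, c⁷ = c⁷, c⁸ = e.
The smallest positive k with cᵏ = e is 8.

Answer: 8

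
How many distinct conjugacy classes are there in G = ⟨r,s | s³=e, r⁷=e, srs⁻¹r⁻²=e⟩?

The conjugacy classes (representative and size) are:
  [e] (size 1), [r²] (size 3), [r⁵] (size 3), [s] (size 7), [s²] (size 7).
Class equation: 1 + 3 + 3 + 7 + 7 = 21 = |G|. So G has 5 conjugacy classes.

Answer: 5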